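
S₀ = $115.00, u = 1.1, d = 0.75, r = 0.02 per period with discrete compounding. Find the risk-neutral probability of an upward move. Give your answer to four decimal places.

Risk-neutral probability p = (1 + 0.02 − 0.75)/(1.1 − 0.75) = 0.2700/0.3500 = 0.7714

p = 0.7714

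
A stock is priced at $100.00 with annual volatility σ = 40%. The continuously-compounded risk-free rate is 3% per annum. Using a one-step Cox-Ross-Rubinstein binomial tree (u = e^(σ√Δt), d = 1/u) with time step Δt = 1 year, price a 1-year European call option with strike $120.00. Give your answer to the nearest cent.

$12.42

CRR parameters: u = e^(σ√Δt) = e^(0.4·√1) = 1.4918, d = 1/u = 0.6703
Per-period rate: rΔt = 0.03·1 = 0.03, so R = e^0.03 = 1.0305
Risk-neutral probability p = (e^0.03 − 0.6703)/(1.4918 − 0.6703) = 0.3601/0.8215 = 0.4384
Terminal stock prices: S_u = 149.2, S_d = 67.03
Terminal payoffs (S − K): max(29.18, 0) = 29.18, max(-52.97, 0) = 0
Node 0 (S = 100): V_0 = e^(−0.03)·[0.4384·29.1825 + 0.5616·0.0000] = 12.4150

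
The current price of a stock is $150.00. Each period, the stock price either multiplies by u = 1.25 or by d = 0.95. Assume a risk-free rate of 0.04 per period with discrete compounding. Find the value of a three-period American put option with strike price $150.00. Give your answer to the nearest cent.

Risk-neutral probability p = (1 + 0.04 − 0.95)/(1.25 − 0.95) = 0.0900/0.3000 = 0.3000
Terminal stock prices: S_uuu = 293, S_uud = 222.7, S_udd = 169.2, S_ddd = 128.6
Terminal payoffs (K − S): max(-143, 0) = 0, max(-72.66, 0) = 0, max(-19.22, 0) = 0, max(21.39, 0) = 21.39
Node uu (S = 234.4): continuation = 1/1.04·[0.3000·0.0000 + 0.7000·0.0000] = 0.0000; exercise value = 0.0000 ≤ continuation, so V_uu = 0.0000
Node ud (S = 178.1): continuation = 1/1.04·[0.3000·0.0000 + 0.7000·0.0000] = 0.0000; exercise value = 0.0000 ≤ continuation, so V_ud = 0.0000
Node dd (S = 135.4): continuation = 1/1.04·[0.3000·0.0000 + 0.7000·21.3938] = 14.3996; exercise value = 14.6250 > continuation, so V_dd = 14.6250 (exercise)
Node u (S = 187.5): continuation = 1/1.04·[0.3000·0.0000 + 0.7000·0.0000] = 0.0000; exercise value = 0.0000 ≤ continuation, so V_u = 0.0000
Node d (S = 142.5): continuation = 1/1.04·[0.3000·0.0000 + 0.7000·14.6250] = 9.8437; exercise value = 7.5000 ≤ continuation, so V_d = 9.8437
Node 0 (S = 150): continuation = 1/1.04·[0.3000·0.0000 + 0.7000·9.8437] = 6.6256; exercise value = 0.0000 ≤ continuation, so V_0 = 6.6256

$6.63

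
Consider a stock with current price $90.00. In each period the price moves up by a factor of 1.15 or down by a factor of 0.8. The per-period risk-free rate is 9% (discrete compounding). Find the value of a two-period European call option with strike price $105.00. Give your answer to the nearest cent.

Risk-neutral probability p = (1 + 0.09 − 0.8)/(1.15 − 0.8) = 0.2900/0.3500 = 0.8286
Terminal stock prices: S_uu = 119, S_ud = 82.8, S_dd = 57.6
Terminal payoffs (S − K): max(14.02, 0) = 14.02, max(-22.2, 0) = 0, max(-47.4, 0) = 0
Node u (S = 103.5): V_u = 1/1.09·[0.8286·14.0250 + 0.1714·0.0000] = 10.6612
Node d (S = 72): V_d = 1/1.09·[0.8286·0.0000 + 0.1714·0.0000] = 0.0000
Node 0 (S = 90): V_0 = 1/1.09·[0.8286·10.6612 + 0.1714·0.0000] = 8.1042

$8.10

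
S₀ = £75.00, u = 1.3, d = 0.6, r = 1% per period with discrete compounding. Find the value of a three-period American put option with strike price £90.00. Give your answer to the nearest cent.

£27.88

Risk-neutral probability p = (1 + 0.01 − 0.6)/(1.3 − 0.6) = 0.4100/0.7000 = 0.5857
Terminal stock prices: S_uuu = 164.8, S_uud = 76.05, S_udd = 35.1, S_ddd = 16.2
Terminal payoffs (K − S): max(-74.78, 0) = 0, max(13.95, 0) = 13.95, max(54.9, 0) = 54.9, max(73.8, 0) = 73.8
Node uu (S = 126.8): continuation = 1/1.01·[0.5857·0.0000 + 0.4143·13.9500] = 5.7221; exercise value = 0.0000 ≤ continuation, so V_uu = 5.7221
Node ud (S = 58.5): continuation = 1/1.01·[0.5857·13.9500 + 0.4143·54.9000] = 30.6089; exercise value = 31.5000 > continuation, so V_ud = 31.5000 (exercise)
Node dd (S = 27): continuation = 1/1.01·[0.5857·54.9000 + 0.4143·73.8000] = 62.1089; exercise value = 63.0000 > continuation, so V_dd = 63.0000 (exercise)
Node u (S = 97.5): continuation = 1/1.01·[0.5857·5.7221 + 0.4143·31.5000] = 16.2391; exercise value = 0.0000 ≤ continuation, so V_u = 16.2391
Node d (S = 45): continuation = 1/1.01·[0.5857·31.5000 + 0.4143·63.0000] = 44.1089; exercise value = 45.0000 > continuation, so V_d = 45.0000 (exercise)
Node 0 (S = 75): continuation = 1/1.01·[0.5857·16.2391 + 0.4143·45.0000] = 27.8756; exercise value = 15.0000 ≤ continuation, so V_0 = 27.8756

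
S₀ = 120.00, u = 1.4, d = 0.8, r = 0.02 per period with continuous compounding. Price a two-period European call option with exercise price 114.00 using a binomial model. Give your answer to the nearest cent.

24.79

Risk-neutral probability p = (e^0.02 − 0.8)/(1.4 − 0.8) = 0.2202/0.6000 = 0.3670
Terminal stock prices: S_uu = 235.2, S_ud = 134.4, S_dd = 76.8
Terminal payoffs (S − K): max(121.2, 0) = 121.2, max(20.4, 0) = 20.4, max(-37.2, 0) = 0
Node u (S = 168): V_u = e^(−0.02)·[0.3670·121.2000 + 0.6330·20.4000] = 56.2574
Node d (S = 96): V_d = e^(−0.02)·[0.3670·20.4000 + 0.6330·0.0000] = 7.3386
Node 0 (S = 120): V_0 = e^(−0.02)·[0.3670·56.2574 + 0.6330·7.3386] = 24.7911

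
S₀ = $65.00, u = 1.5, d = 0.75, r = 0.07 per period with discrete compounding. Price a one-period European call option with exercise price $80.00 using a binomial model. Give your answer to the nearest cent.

$6.98

Risk-neutral probability p = (1 + 0.07 − 0.75)/(1.5 − 0.75) = 0.3200/0.7500 = 0.4267
Terminal stock prices: S_u = 97.5, S_d = 48.75
Terminal payoffs (S − K): max(17.5, 0) = 17.5, max(-31.25, 0) = 0
Node 0 (S = 65): V_0 = 1/1.07·[0.4267·17.5000 + 0.5733·0.0000] = 6.9782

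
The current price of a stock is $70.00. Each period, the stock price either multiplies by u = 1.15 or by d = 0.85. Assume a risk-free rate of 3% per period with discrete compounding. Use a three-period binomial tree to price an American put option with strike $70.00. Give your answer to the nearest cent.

$5.12

Risk-neutral probability p = (1 + 0.03 − 0.85)/(1.15 − 0.85) = 0.1800/0.3000 = 0.6000
Terminal stock prices: S_uuu = 106.5, S_uud = 78.69, S_udd = 58.16, S_ddd = 42.99
Terminal payoffs (K − S): max(-36.46, 0) = 0, max(-8.689, 0) = 0, max(11.84, 0) = 11.84, max(27.01, 0) = 27.01
Node uu (S = 92.57): continuation = 1/1.03·[0.6000·0.0000 + 0.4000·0.0000] = 0.0000; exercise value = 0.0000 ≤ continuation, so V_uu = 0.0000
Node ud (S = 68.42): continuation = 1/1.03·[0.6000·0.0000 + 0.4000·11.8388] = 4.5976; exercise value = 1.5750 ≤ continuation, so V_ud = 4.5976
Node dd (S = 50.57): continuation = 1/1.03·[0.6000·11.8388 + 0.4000·27.0113] = 17.3862; exercise value = 19.4250 > continuation, so V_dd = 19.4250 (exercise)
Node u (S = 80.5): continuation = 1/1.03·[0.6000·0.0000 + 0.4000·4.5976] = 1.7855; exercise value = 0.0000 ≤ continuation, so V_u = 1.7855
Node d (S = 59.5): continuation = 1/1.03·[0.6000·4.5976 + 0.4000·19.4250] = 10.2219; exercise value = 10.5000 > continuation, so V_d = 10.5000 (exercise)
Node 0 (S = 70): continuation = 1/1.03·[0.6000·1.7855 + 0.4000·10.5000] = 5.1177; exercise value = 0.0000 ≤ continuation, so V_0 = 5.1177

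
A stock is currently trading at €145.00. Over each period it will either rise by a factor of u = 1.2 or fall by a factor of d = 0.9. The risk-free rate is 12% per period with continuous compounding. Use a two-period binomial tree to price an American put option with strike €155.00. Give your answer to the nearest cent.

€10.00

Risk-neutral probability p = (e^0.12 − 0.9)/(1.2 − 0.9) = 0.2275/0.3000 = 0.7583
Terminal stock prices: S_uu = 208.8, S_ud = 156.6, S_dd = 117.5
Terminal payoffs (K − S): max(-53.8, 0) = 0, max(-1.6, 0) = 0, max(37.55, 0) = 37.55
Node u (S = 174): continuation = e^(−0.12)·[0.7583·0.0000 + 0.2417·0.0000] = 0.0000; exercise value = 0.0000 ≤ continuation, so V_u = 0.0000
Node d (S = 130.5): continuation = e^(−0.12)·[0.7583·0.0000 + 0.2417·37.5500] = 8.0488; exercise value = 24.5000 > continuation, so V_d = 24.5000 (exercise)
Node 0 (S = 145): continuation = e^(−0.12)·[0.7583·0.0000 + 0.2417·24.5000] = 5.2515; exercise value = 10.0000 > continuation, so V_0 = 10.0000 (exercise)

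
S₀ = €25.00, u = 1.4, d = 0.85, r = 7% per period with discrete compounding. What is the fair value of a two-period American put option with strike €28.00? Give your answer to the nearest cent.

€3.79

Risk-neutral probability p = (1 + 0.07 − 0.85)/(1.4 − 0.85) = 0.2200/0.5500 = 0.4000
Terminal stock prices: S_uu = 49, S_ud = 29.75, S_dd = 18.06
Terminal payoffs (K − S): max(-21, 0) = 0, max(-1.75, 0) = 0, max(9.938, 0) = 9.938
Node u (S = 35): continuation = 1/1.07·[0.4000·0.0000 + 0.6000·0.0000] = 0.0000; exercise value = 0.0000 ≤ continuation, so V_u = 0.0000
Node d (S = 21.25): continuation = 1/1.07·[0.4000·0.0000 + 0.6000·9.9375] = 5.5724; exercise value = 6.7500 > continuation, so V_d = 6.7500 (exercise)
Node 0 (S = 25): continuation = 1/1.07·[0.4000·0.0000 + 0.6000·6.7500] = 3.7850; exercise value = 3.0000 ≤ continuation, so V_0 = 3.7850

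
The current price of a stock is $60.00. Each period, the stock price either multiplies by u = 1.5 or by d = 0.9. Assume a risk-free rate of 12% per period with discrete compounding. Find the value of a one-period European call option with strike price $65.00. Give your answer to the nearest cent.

$8.18

Risk-neutral probability p = (1 + 0.12 − 0.9)/(1.5 − 0.9) = 0.2200/0.6000 = 0.3667
Terminal stock prices: S_u = 90, S_d = 54
Terminal payoffs (S − K): max(25, 0) = 25, max(-11, 0) = 0
Node 0 (S = 60): V_0 = 1/1.12·[0.3667·25.0000 + 0.6333·0.0000] = 8.1845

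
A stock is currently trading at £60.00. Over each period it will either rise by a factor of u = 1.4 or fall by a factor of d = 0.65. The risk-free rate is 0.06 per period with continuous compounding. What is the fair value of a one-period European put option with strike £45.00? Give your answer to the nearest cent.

£2.55

Risk-neutral probability p = (e^0.06 − 0.65)/(1.4 − 0.65) = 0.4118/0.7500 = 0.5491
Terminal stock prices: S_u = 84, S_d = 39
Terminal payoffs (K − S): max(-39, 0) = 0, max(6, 0) = 6
Node 0 (S = 60): V_0 = e^(−0.06)·[0.5491·0.0000 + 0.4509·6.0000] = 2.5478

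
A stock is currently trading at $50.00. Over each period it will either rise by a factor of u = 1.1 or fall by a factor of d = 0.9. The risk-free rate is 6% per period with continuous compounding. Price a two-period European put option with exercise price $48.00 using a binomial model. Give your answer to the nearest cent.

Risk-neutral probability p = (e^0.06 − 0.9)/(1.1 − 0.9) = 0.1618/0.2000 = 0.8092
Terminal stock prices: S_uu = 60.5, S_ud = 49.5, S_dd = 40.5
Terminal payoffs (K − S): max(-12.5, 0) = 0, max(-1.5, 0) = 0, max(7.5, 0) = 7.5
Node u (S = 55): V_u = e^(−0.06)·[0.8092·0.0000 + 0.1908·0.0000] = 0.0000
Node d (S = 45): V_d = e^(−0.06)·[0.8092·0.0000 + 0.1908·7.5000] = 1.3478
Node 0 (S = 50): V_0 = e^(−0.06)·[0.8092·0.0000 + 0.1908·1.3478] = 0.2422

$0.24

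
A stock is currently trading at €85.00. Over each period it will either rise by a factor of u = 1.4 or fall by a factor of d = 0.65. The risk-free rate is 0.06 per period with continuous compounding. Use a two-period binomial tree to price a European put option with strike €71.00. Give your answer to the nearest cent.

€6.33

Risk-neutral probability p = (e^0.06 − 0.65)/(1.4 − 0.65) = 0.4118/0.7500 = 0.5491
Terminal stock prices: S_uu = 166.6, S_ud = 77.35, S_dd = 35.91
Terminal payoffs (K − S): max(-95.6, 0) = 0, max(-6.35, 0) = 0, max(35.09, 0) = 35.09
Node u (S = 119): V_u = e^(−0.06)·[0.5491·0.0000 + 0.4509·0.0000] = 0.0000
Node d (S = 55.25): V_d = e^(−0.06)·[0.5491·0.0000 + 0.4509·35.0875] = 14.8991
Node 0 (S = 85): V_0 = e^(−0.06)·[0.5491·0.0000 + 0.4509·14.8991] = 6.3266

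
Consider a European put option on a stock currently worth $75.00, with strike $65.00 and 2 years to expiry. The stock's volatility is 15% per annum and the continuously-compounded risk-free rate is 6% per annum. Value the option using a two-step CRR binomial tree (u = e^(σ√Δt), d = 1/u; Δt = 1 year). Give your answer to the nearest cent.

CRR parameters: u = e^(σ√Δt) = e^(0.15·√1) = 1.1618, d = 1/u = 0.8607
Per-period rate: rΔt = 0.06·1 = 0.06, so R = e^0.06 = 1.0618
Risk-neutral probability p = (e^0.06 − 0.8607)/(1.1618 − 0.8607) = 0.2011/0.3011 = 0.6679
Terminal stock prices: S_uu = 101.2, S_ud = 75, S_dd = 55.56
Terminal payoffs (K − S): max(-36.24, 0) = 0, max(-10, 0) = 0, max(9.439, 0) = 9.439
Node u (S = 87.14): V_u = e^(−0.06)·[0.6679·0.0000 + 0.3321·0.0000] = 0.0000
Node d (S = 64.55): V_d = e^(−0.06)·[0.6679·0.0000 + 0.3321·9.4386] = 2.9518
Node 0 (S = 75): V_0 = e^(−0.06)·[0.6679·0.0000 + 0.3321·2.9518] = 0.9232

$0.92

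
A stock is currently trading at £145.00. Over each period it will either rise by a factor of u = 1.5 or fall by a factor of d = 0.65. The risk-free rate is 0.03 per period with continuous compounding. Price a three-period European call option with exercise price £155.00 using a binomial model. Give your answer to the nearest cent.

Risk-neutral probability p = (e^0.03 − 0.65)/(1.5 − 0.65) = 0.3805/0.8500 = 0.4476
Terminal stock prices: S_uuu = 489.4, S_uud = 212.1, S_udd = 91.89, S_ddd = 39.82
Terminal payoffs (S − K): max(334.4, 0) = 334.4, max(57.06, 0) = 57.06, max(-63.11, 0) = 0, max(-115.2, 0) = 0
Node uu (S = 326.2): V_uu = e^(−0.03)·[0.4476·334.3750 + 0.5524·57.0625] = 175.8309
Node ud (S = 141.4): V_ud = e^(−0.03)·[0.4476·57.0625 + 0.5524·0.0000] = 24.7860
Node dd (S = 61.26): V_dd = e^(−0.03)·[0.4476·0.0000 + 0.5524·0.0000] = 0.0000
Node u (S = 217.5): V_u = e^(−0.03)·[0.4476·175.8309 + 0.5524·24.7860] = 89.6621
Node d (S = 94.25): V_d = e^(−0.03)·[0.4476·24.7860 + 0.5524·0.0000] = 10.7662
Node 0 (S = 145): V_0 = e^(−0.03)·[0.4476·89.6621 + 0.5524·10.7662] = 44.7176

£44.72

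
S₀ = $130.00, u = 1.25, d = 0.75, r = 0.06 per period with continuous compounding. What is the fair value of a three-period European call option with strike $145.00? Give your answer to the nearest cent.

Risk-neutral probability p = (e^0.06 − 0.75)/(1.25 − 0.75) = 0.3118/0.5000 = 0.6237
Terminal stock prices: S_uuu = 253.9, S_uud = 152.3, S_udd = 91.41, S_ddd = 54.84
Terminal payoffs (S − K): max(108.9, 0) = 108.9, max(7.344, 0) = 7.344, max(-53.59, 0) = 0, max(-90.16, 0) = 0
Node uu (S = 203.1): V_uu = e^(−0.06)·[0.6237·108.9062 + 0.3763·7.3438] = 66.5691
Node ud (S = 121.9): V_ud = e^(−0.06)·[0.6237·7.3438 + 0.3763·0.0000] = 4.3134
Node dd (S = 73.12): V_dd = e^(−0.06)·[0.6237·0.0000 + 0.3763·0.0000] = 0.0000
Node u (S = 162.5): V_u = e^(−0.06)·[0.6237·66.5691 + 0.3763·4.3134] = 40.6283
Node d (S = 97.5): V_d = e^(−0.06)·[0.6237·4.3134 + 0.3763·0.0000] = 2.5335
Node 0 (S = 130): V_0 = e^(−0.06)·[0.6237·40.6283 + 0.3763·2.5335] = 24.7611

$24.76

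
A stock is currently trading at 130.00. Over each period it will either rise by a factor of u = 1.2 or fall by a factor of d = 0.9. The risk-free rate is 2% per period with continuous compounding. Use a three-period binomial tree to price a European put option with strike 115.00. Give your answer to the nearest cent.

Risk-neutral probability p = (e^0.02 − 0.9)/(1.2 − 0.9) = 0.1202/0.3000 = 0.4007
Terminal stock prices: S_uuu = 224.6, S_uud = 168.5, S_udd = 126.4, S_ddd = 94.77
Terminal payoffs (K − S): max(-109.6, 0) = 0, max(-53.48, 0) = 0, max(-11.36, 0) = 0, max(20.23, 0) = 20.23
Node uu (S = 187.2): V_uu = e^(−0.02)·[0.4007·0.0000 + 0.5993·0.0000] = 0.0000
Node ud (S = 140.4): V_ud = e^(−0.02)·[0.4007·0.0000 + 0.5993·0.0000] = 0.0000
Node dd (S = 105.3): V_dd = e^(−0.02)·[0.4007·0.0000 + 0.5993·20.2300] = 11.8843
Node u (S = 156): V_u = e^(−0.02)·[0.4007·0.0000 + 0.5993·0.0000] = 0.0000
Node d (S = 117): V_d = e^(−0.02)·[0.4007·0.0000 + 0.5993·11.8843] = 6.9816
Node 0 (S = 130): V_0 = e^(−0.02)·[0.4007·0.0000 + 0.5993·6.9816] = 4.1014

4.10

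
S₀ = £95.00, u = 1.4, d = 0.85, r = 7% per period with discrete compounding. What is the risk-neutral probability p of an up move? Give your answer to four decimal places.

Risk-neutral probability p = (1 + 0.07 − 0.85)/(1.4 − 0.85) = 0.2200/0.5500 = 0.4000

p = 0.4000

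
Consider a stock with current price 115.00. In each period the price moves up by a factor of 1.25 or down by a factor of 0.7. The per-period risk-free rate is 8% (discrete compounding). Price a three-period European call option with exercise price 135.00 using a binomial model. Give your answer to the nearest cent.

Risk-neutral probability p = (1 + 0.08 − 0.7)/(1.25 − 0.7) = 0.3800/0.5500 = 0.6909
Terminal stock prices: S_uuu = 224.6, S_uud = 125.8, S_udd = 70.44, S_ddd = 39.44
Terminal payoffs (S − K): max(89.61, 0) = 89.61, max(-9.219, 0) = 0, max(-64.56, 0) = 0, max(-95.56, 0) = 0
Node uu (S = 179.7): V_uu = 1/1.08·[0.6909·89.6094 + 0.3091·0.0000] = 57.3259
Node ud (S = 100.6): V_ud = 1/1.08·[0.6909·0.0000 + 0.3091·0.0000] = 0.0000
Node dd (S = 56.35): V_dd = 1/1.08·[0.6909·0.0000 + 0.3091·0.0000] = 0.0000
Node u (S = 143.8): V_u = 1/1.08·[0.6909·57.3259 + 0.3091·0.0000] = 36.6731
Node d (S = 80.5): V_d = 1/1.08·[0.6909·0.0000 + 0.3091·0.0000] = 0.0000
Node 0 (S = 115): V_0 = 1/1.08·[0.6909·36.6731 + 0.3091·0.0000] = 23.4609

23.46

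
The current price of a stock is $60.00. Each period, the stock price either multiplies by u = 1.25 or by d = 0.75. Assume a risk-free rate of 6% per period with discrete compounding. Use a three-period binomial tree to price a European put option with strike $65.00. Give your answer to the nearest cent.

Risk-neutral probability p = (1 + 0.06 − 0.75)/(1.25 − 0.75) = 0.3100/0.5000 = 0.6200
Terminal stock prices: S_uuu = 117.2, S_uud = 70.31, S_udd = 42.19, S_ddd = 25.31
Terminal payoffs (K − S): max(-52.19, 0) = 0, max(-5.312, 0) = 0, max(22.81, 0) = 22.81, max(39.69, 0) = 39.69
Node uu (S = 93.75): V_uu = 1/1.06·[0.6200·0.0000 + 0.3800·0.0000] = 0.0000
Node ud (S = 56.25): V_ud = 1/1.06·[0.6200·0.0000 + 0.3800·22.8125] = 8.1781
Node dd (S = 33.75): V_dd = 1/1.06·[0.6200·22.8125 + 0.3800·39.6875] = 27.5708
Node u (S = 75): V_u = 1/1.06·[0.6200·0.0000 + 0.3800·8.1781] = 2.9318
Node d (S = 45): V_d = 1/1.06·[0.6200·8.1781 + 0.3800·27.5708] = 14.6673
Node 0 (S = 60): V_0 = 1/1.06·[0.6200·2.9318 + 0.3800·14.6673] = 6.9729

$6.97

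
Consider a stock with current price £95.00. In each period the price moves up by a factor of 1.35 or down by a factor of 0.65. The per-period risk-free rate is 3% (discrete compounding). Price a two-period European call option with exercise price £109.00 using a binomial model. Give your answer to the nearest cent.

£17.82

Risk-neutral probability p = (1 + 0.03 − 0.65)/(1.35 − 0.65) = 0.3800/0.7000 = 0.5429
Terminal stock prices: S_uu = 173.1, S_ud = 83.36, S_dd = 40.14
Terminal payoffs (S − K): max(64.14, 0) = 64.14, max(-25.64, 0) = 0, max(-68.86, 0) = 0
Node u (S = 128.2): V_u = 1/1.03·[0.5429·64.1375 + 0.4571·0.0000] = 33.8034
Node d (S = 61.75): V_d = 1/1.03·[0.5429·0.0000 + 0.4571·0.0000] = 0.0000
Node 0 (S = 95): V_0 = 1/1.03·[0.5429·33.8034 + 0.4571·0.0000] = 17.8159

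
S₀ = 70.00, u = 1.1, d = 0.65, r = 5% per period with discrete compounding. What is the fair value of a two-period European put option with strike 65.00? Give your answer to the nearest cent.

3.08

Risk-neutral probability p = (1 + 0.05 − 0.65)/(1.1 − 0.65) = 0.4000/0.4500 = 0.8889
Terminal stock prices: S_uu = 84.7, S_ud = 50.05, S_dd = 29.58
Terminal payoffs (K − S): max(-19.7, 0) = 0, max(14.95, 0) = 14.95, max(35.42, 0) = 35.42
Node u (S = 77): V_u = 1/1.05·[0.8889·0.0000 + 0.1111·14.9500] = 1.5820
Node d (S = 45.5): V_d = 1/1.05·[0.8889·14.9500 + 0.1111·35.4250] = 16.4048
Node 0 (S = 70): V_0 = 1/1.05·[0.8889·1.5820 + 0.1111·16.4048] = 3.0752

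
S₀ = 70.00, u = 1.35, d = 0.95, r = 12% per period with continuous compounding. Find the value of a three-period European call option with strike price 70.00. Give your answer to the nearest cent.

22.36

Risk-neutral probability p = (e^0.12 − 0.95)/(1.35 − 0.95) = 0.1775/0.4000 = 0.4437
Terminal stock prices: S_uuu = 172.2, S_uud = 121.2, S_udd = 85.29, S_ddd = 60.02
Terminal payoffs (S − K): max(102.2, 0) = 102.2, max(51.2, 0) = 51.2, max(15.29, 0) = 15.29, max(-9.984, 0) = 0
Node uu (S = 127.6): V_uu = e^(−0.12)·[0.4437·102.2263 + 0.5563·51.1963] = 65.4906
Node ud (S = 89.77): V_ud = e^(−0.12)·[0.4437·51.1963 + 0.5563·15.2862] = 27.6906
Node dd (S = 63.17): V_dd = e^(−0.12)·[0.4437·15.2862 + 0.5563·0.0000] = 6.0161
Node u (S = 94.5): V_u = e^(−0.12)·[0.4437·65.4906 + 0.5563·27.6906] = 39.4360
Node d (S = 66.5): V_d = e^(−0.12)·[0.4437·27.6906 + 0.5563·6.0161] = 13.8661
Node 0 (S = 70): V_0 = e^(−0.12)·[0.4437·39.4360 + 0.5563·13.8661] = 22.3615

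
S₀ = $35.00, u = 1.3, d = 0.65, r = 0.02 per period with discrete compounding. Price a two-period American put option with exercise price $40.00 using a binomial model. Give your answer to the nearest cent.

$9.74

Risk-neutral probability p = (1 + 0.02 − 0.65)/(1.3 − 0.65) = 0.3700/0.6500 = 0.5692
Terminal stock prices: S_uu = 59.15, S_ud = 29.57, S_dd = 14.79
Terminal payoffs (K − S): max(-19.15, 0) = 0, max(10.43, 0) = 10.43, max(25.21, 0) = 25.21
Node u (S = 45.5): continuation = 1/1.02·[0.5692·0.0000 + 0.4308·10.4250] = 4.4027; exercise value = 0.0000 ≤ continuation, so V_u = 4.4027
Node d (S = 22.75): continuation = 1/1.02·[0.5692·10.4250 + 0.4308·25.2125] = 16.4657; exercise value = 17.2500 > continuation, so V_d = 17.2500 (exercise)
Node 0 (S = 35): continuation = 1/1.02·[0.5692·4.4027 + 0.4308·17.2500] = 9.7421; exercise value = 5.0000 ≤ continuation, so V_0 = 9.7421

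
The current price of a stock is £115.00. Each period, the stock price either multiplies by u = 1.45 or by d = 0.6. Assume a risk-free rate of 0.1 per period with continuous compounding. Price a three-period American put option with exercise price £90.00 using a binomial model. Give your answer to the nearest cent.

Risk-neutral probability p = (e^0.1 − 0.6)/(1.45 − 0.6) = 0.5052/0.8500 = 0.5943
Terminal stock prices: S_uuu = 350.6, S_uud = 145.1, S_udd = 60.03, S_ddd = 24.84
Terminal payoffs (K − S): max(-260.6, 0) = 0, max(-55.07, 0) = 0, max(29.97, 0) = 29.97, max(65.16, 0) = 65.16
Node uu (S = 241.8): continuation = e^(−0.1)·[0.5943·0.0000 + 0.4057·0.0000] = 0.0000; exercise value = 0.0000 ≤ continuation, so V_uu = 0.0000
Node ud (S = 100): continuation = e^(−0.1)·[0.5943·0.0000 + 0.4057·29.9700] = 11.0013; exercise value = 0.0000 ≤ continuation, so V_ud = 11.0013
Node dd (S = 41.4): continuation = e^(−0.1)·[0.5943·29.9700 + 0.4057·65.1600] = 40.0354; exercise value = 48.6000 > continuation, so V_dd = 48.6000 (exercise)
Node u (S = 166.8): continuation = e^(−0.1)·[0.5943·0.0000 + 0.4057·11.0013] = 4.0383; exercise value = 0.0000 ≤ continuation, so V_u = 4.0383
Node d (S = 69): continuation = e^(−0.1)·[0.5943·11.0013 + 0.4057·48.6000] = 23.7559; exercise value = 21.0000 ≤ continuation, so V_d = 23.7559
Node 0 (S = 115): continuation = e^(−0.1)·[0.5943·4.0383 + 0.4057·23.7559] = 10.8919; exercise value = 0.0000 ≤ continuation, so V_0 = 10.8919

£10.89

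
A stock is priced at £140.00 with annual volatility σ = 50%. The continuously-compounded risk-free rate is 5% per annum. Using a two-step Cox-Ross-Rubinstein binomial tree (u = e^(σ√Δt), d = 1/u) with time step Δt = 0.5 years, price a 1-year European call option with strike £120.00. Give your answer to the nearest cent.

CRR parameters: u = e^(σ√Δt) = e^(0.5·√0.5) = 1.4241, d = 1/u = 0.7022
Per-period rate: rΔt = 0.05·0.5 = 0.025, so R = e^0.025 = 1.0253
Risk-neutral probability p = (e^0.025 − 0.7022)/(1.4241 − 0.7022) = 0.3231/0.7219 = 0.4476
Terminal stock prices: S_uu = 283.9, S_ud = 140, S_dd = 69.03
Terminal payoffs (S − K): max(163.9, 0) = 163.9, max(20, 0) = 20, max(-50.97, 0) = 0
Node u (S = 199.4): V_u = e^(−0.025)·[0.4476·163.9361 + 0.5524·20.0000] = 82.3395
Node d (S = 98.31): V_d = e^(−0.025)·[0.4476·20.0000 + 0.5524·0.0000] = 8.7307
Node 0 (S = 140): V_0 = e^(−0.025)·[0.4476·82.3395 + 0.5524·8.7307] = 40.6480

£40.65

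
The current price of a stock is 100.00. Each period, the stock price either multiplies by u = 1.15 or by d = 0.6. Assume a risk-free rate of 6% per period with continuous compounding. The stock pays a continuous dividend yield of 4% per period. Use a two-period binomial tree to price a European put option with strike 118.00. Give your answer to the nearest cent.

Per-period risk-free factor R = e^0.06 = 1.0618; dividend-adjusted growth = e^(0.06−0.04) = 1.0202.
Risk-neutral probability p = (1.0202 − 0.6)/(1.15 − 0.6) = 0.4202/0.5500 = 0.7640
Terminal stock prices: S_uu = 132.2, S_ud = 69, S_dd = 36
Terminal payoffs (K − S): max(-14.25, 0) = 0, max(49, 0) = 49, max(82, 0) = 82
Node u (S = 115): V_u = e^(−0.06)·[0.7640·0.0000 + 0.2360·49.0000] = 10.8905
Node d (S = 60): V_d = e^(−0.06)·[0.7640·49.0000 + 0.2360·82.0000] = 53.4808
Node 0 (S = 100): V_0 = e^(−0.06)·[0.7640·10.8905 + 0.2360·53.4808] = 19.7221

19.72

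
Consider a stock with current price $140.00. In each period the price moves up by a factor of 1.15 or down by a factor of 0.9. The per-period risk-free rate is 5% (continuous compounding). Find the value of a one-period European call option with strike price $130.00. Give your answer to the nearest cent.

$17.84

Risk-neutral probability p = (e^0.05 − 0.9)/(1.15 − 0.9) = 0.1513/0.2500 = 0.6051
Terminal stock prices: S_u = 161, S_d = 126
Terminal payoffs (S − K): max(31, 0) = 31, max(-4, 0) = 0
Node 0 (S = 140): V_0 = e^(−0.05)·[0.6051·31.0000 + 0.3949·0.0000] = 17.8428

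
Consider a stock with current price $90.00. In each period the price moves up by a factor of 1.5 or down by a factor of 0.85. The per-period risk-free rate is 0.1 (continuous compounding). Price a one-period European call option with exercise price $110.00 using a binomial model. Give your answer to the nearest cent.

$8.88

Risk-neutral probability p = (e^0.1 − 0.85)/(1.5 − 0.85) = 0.2552/0.6500 = 0.3926
Terminal stock prices: S_u = 135, S_d = 76.5
Terminal payoffs (S − K): max(25, 0) = 25, max(-33.5, 0) = 0
Node 0 (S = 90): V_0 = e^(−0.1)·[0.3926·25.0000 + 0.6074·0.0000] = 8.8803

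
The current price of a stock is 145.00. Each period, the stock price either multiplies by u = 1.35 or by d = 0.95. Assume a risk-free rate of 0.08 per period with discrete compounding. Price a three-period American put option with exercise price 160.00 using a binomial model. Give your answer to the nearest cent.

15.00

Risk-neutral probability p = (1 + 0.08 − 0.95)/(1.35 − 0.95) = 0.1300/0.4000 = 0.3250
Terminal stock prices: S_uuu = 356.8, S_uud = 251, S_udd = 176.7, S_ddd = 124.3
Terminal payoffs (K − S): max(-196.8, 0) = 0, max(-91.05, 0) = 0, max(-16.66, 0) = 0, max(35.68, 0) = 35.68
Node uu (S = 264.3): continuation = 1/1.08·[0.3250·0.0000 + 0.6750·0.0000] = 0.0000; exercise value = 0.0000 ≤ continuation, so V_uu = 0.0000
Node ud (S = 186): continuation = 1/1.08·[0.3250·0.0000 + 0.6750·0.0000] = 0.0000; exercise value = 0.0000 ≤ continuation, so V_ud = 0.0000
Node dd (S = 130.9): continuation = 1/1.08·[0.3250·0.0000 + 0.6750·35.6806] = 22.3004; exercise value = 29.1375 > continuation, so V_dd = 29.1375 (exercise)
Node u (S = 195.8): continuation = 1/1.08·[0.3250·0.0000 + 0.6750·0.0000] = 0.0000; exercise value = 0.0000 ≤ continuation, so V_u = 0.0000
Node d (S = 137.8): continuation = 1/1.08·[0.3250·0.0000 + 0.6750·29.1375] = 18.2109; exercise value = 22.2500 > continuation, so V_d = 22.2500 (exercise)
Node 0 (S = 145): continuation = 1/1.08·[0.3250·0.0000 + 0.6750·22.2500] = 13.9062; exercise value = 15.0000 > continuation, so V_0 = 15.0000 (exercise)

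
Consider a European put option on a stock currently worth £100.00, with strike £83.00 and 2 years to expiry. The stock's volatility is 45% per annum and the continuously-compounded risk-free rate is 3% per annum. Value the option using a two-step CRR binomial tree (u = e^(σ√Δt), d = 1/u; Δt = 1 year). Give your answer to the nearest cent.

£13.32

CRR parameters: u = e^(σ√Δt) = e^(0.45·√1) = 1.5683, d = 1/u = 0.6376
Per-period rate: rΔt = 0.03·1 = 0.03, so R = e^0.03 = 1.0305
Risk-neutral probability p = (e^0.03 − 0.6376)/(1.5683 − 0.6376) = 0.3928/0.9307 = 0.4221
Terminal stock prices: S_uu = 246, S_ud = 100, S_dd = 40.66
Terminal payoffs (K − S): max(-163, 0) = 0, max(-17, 0) = 0, max(42.34, 0) = 42.34
Node u (S = 156.8): V_u = e^(−0.03)·[0.4221·0.0000 + 0.5779·0.0000] = 0.0000
Node d (S = 63.76): V_d = e^(−0.03)·[0.4221·0.0000 + 0.5779·42.3430] = 23.7475
Node 0 (S = 100): V_0 = e^(−0.03)·[0.4221·0.0000 + 0.5779·23.7475] = 13.3185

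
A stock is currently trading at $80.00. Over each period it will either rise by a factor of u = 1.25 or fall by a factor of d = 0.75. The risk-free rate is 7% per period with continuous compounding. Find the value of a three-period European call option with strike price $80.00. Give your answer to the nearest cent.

Risk-neutral probability p = (e^0.07 − 0.75)/(1.25 − 0.75) = 0.3225/0.5000 = 0.6450
Terminal stock prices: S_uuu = 156.2, S_uud = 93.75, S_udd = 56.25, S_ddd = 33.75
Terminal payoffs (S − K): max(76.25, 0) = 76.25, max(13.75, 0) = 13.75, max(-23.75, 0) = 0, max(-46.25, 0) = 0
Node uu (S = 125): V_uu = e^(−0.07)·[0.6450·76.2500 + 0.3550·13.7500] = 50.4085
Node ud (S = 75): V_ud = e^(−0.07)·[0.6450·13.7500 + 0.3550·0.0000] = 8.2694
Node dd (S = 45): V_dd = e^(−0.07)·[0.6450·0.0000 + 0.3550·0.0000] = 0.0000
Node u (S = 100): V_u = e^(−0.07)·[0.6450·50.4085 + 0.3550·8.2694] = 33.0532
Node d (S = 60): V_d = e^(−0.07)·[0.6450·8.2694 + 0.3550·0.0000] = 4.9733
Node 0 (S = 80): V_0 = e^(−0.07)·[0.6450·33.0532 + 0.3550·4.9733] = 21.5246

$21.52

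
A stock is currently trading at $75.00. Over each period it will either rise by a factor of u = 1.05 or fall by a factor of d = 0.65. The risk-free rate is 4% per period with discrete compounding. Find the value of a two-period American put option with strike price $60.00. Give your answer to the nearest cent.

$0.47

Risk-neutral probability p = (1 + 0.04 − 0.65)/(1.05 − 0.65) = 0.3900/0.4000 = 0.9750
Terminal stock prices: S_uu = 82.69, S_ud = 51.19, S_dd = 31.69
Terminal payoffs (K − S): max(-22.69, 0) = 0, max(8.812, 0) = 8.812, max(28.31, 0) = 28.31
Node u (S = 78.75): continuation = 1/1.04·[0.9750·0.0000 + 0.0250·8.8125] = 0.2118; exercise value = 0.0000 ≤ continuation, so V_u = 0.2118
Node d (S = 48.75): continuation = 1/1.04·[0.9750·8.8125 + 0.0250·28.3125] = 8.9423; exercise value = 11.2500 > continuation, so V_d = 11.2500 (exercise)
Node 0 (S = 75): continuation = 1/1.04·[0.9750·0.2118 + 0.0250·11.2500] = 0.4690; exercise value = 0.0000 ≤ continuation, so V_0 = 0.4690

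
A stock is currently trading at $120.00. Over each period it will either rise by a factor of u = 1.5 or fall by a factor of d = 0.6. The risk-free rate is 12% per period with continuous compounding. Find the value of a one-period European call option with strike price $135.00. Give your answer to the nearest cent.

Risk-neutral probability p = (e^0.12 − 0.6)/(1.5 − 0.6) = 0.5275/0.9000 = 0.5861
Terminal stock prices: S_u = 180, S_d = 72
Terminal payoffs (S − K): max(45, 0) = 45, max(-63, 0) = 0
Node 0 (S = 120): V_0 = e^(−0.12)·[0.5861·45.0000 + 0.4139·0.0000] = 23.3924

$23.39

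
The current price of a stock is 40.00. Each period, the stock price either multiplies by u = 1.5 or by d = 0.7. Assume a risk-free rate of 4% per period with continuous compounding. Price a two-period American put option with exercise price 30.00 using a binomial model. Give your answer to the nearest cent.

3.16

Risk-neutral probability p = (e^0.04 − 0.7)/(1.5 − 0.7) = 0.3408/0.8000 = 0.4260
Terminal stock prices: S_uu = 90, S_ud = 42, S_dd = 19.6
Terminal payoffs (K − S): max(-60, 0) = 0, max(-12, 0) = 0, max(10.4, 0) = 10.4
Node u (S = 60): continuation = e^(−0.04)·[0.4260·0.0000 + 0.5740·0.0000] = 0.0000; exercise value = 0.0000 ≤ continuation, so V_u = 0.0000
Node d (S = 28): continuation = e^(−0.04)·[0.4260·0.0000 + 0.5740·10.4000] = 5.7354; exercise value = 2.0000 ≤ continuation, so V_d = 5.7354
Node 0 (S = 40): continuation = e^(−0.04)·[0.4260·0.0000 + 0.5740·5.7354] = 3.1630; exercise value = 0.0000 ≤ continuation, so V_0 = 3.1630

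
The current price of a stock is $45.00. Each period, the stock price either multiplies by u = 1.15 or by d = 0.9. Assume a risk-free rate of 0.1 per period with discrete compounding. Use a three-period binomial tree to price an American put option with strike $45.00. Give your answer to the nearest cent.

$0.89

Risk-neutral probability p = (1 + 0.1 − 0.9)/(1.15 − 0.9) = 0.2000/0.2500 = 0.8000
Terminal stock prices: S_uuu = 68.44, S_uud = 53.56, S_udd = 41.92, S_ddd = 32.81
Terminal payoffs (K − S): max(-23.44, 0) = 0, max(-8.561, 0) = 0, max(3.083, 0) = 3.083, max(12.19, 0) = 12.19
Node uu (S = 59.51): continuation = 1/1.1·[0.8000·0.0000 + 0.2000·0.0000] = 0.0000; exercise value = 0.0000 ≤ continuation, so V_uu = 0.0000
Node ud (S = 46.57): continuation = 1/1.1·[0.8000·0.0000 + 0.2000·3.0825] = 0.5605; exercise value = 0.0000 ≤ continuation, so V_ud = 0.5605
Node dd (S = 36.45): continuation = 1/1.1·[0.8000·3.0825 + 0.2000·12.1950] = 4.4591; exercise value = 8.5500 > continuation, so V_dd = 8.5500 (exercise)
Node u (S = 51.75): continuation = 1/1.1·[0.8000·0.0000 + 0.2000·0.5605] = 0.1019; exercise value = 0.0000 ≤ continuation, so V_u = 0.1019
Node d (S = 40.5): continuation = 1/1.1·[0.8000·0.5605 + 0.2000·8.5500] = 1.9621; exercise value = 4.5000 > continuation, so V_d = 4.5000 (exercise)
Node 0 (S = 45): continuation = 1/1.1·[0.8000·0.1019 + 0.2000·4.5000] = 0.8923; exercise value = 0.0000 ≤ continuation, so V_0 = 0.8923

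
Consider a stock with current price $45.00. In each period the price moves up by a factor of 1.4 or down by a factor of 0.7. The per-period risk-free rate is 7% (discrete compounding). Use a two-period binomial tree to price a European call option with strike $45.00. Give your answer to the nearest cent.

Risk-neutral probability p = (1 + 0.07 − 0.7)/(1.4 − 0.7) = 0.3700/0.7000 = 0.5286
Terminal stock prices: S_uu = 88.2, S_ud = 44.1, S_dd = 22.05
Terminal payoffs (S − K): max(43.2, 0) = 43.2, max(-0.9, 0) = 0, max(-22.95, 0) = 0
Node u (S = 63): V_u = 1/1.07·[0.5286·43.2000 + 0.4714·0.0000] = 21.3405
Node d (S = 31.5): V_d = 1/1.07·[0.5286·0.0000 + 0.4714·0.0000] = 0.0000
Node 0 (S = 45): V_0 = 1/1.07·[0.5286·21.3405 + 0.4714·0.0000] = 10.5420

$10.54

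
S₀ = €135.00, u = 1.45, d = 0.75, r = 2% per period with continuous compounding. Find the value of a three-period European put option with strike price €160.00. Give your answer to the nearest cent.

€42.98

Risk-neutral probability p = (e^0.02 − 0.75)/(1.45 − 0.75) = 0.2702/0.7000 = 0.3860
Terminal stock prices: S_uuu = 411.6, S_uud = 212.9, S_udd = 110.1, S_ddd = 56.95
Terminal payoffs (K − S): max(-251.6, 0) = 0, max(-52.88, 0) = 0, max(49.89, 0) = 49.89, max(103, 0) = 103
Node uu (S = 283.8): V_uu = e^(−0.02)·[0.3860·0.0000 + 0.6140·0.0000] = 0.0000
Node ud (S = 146.8): V_ud = e^(−0.02)·[0.3860·0.0000 + 0.6140·49.8906] = 30.0262
Node dd (S = 75.94): V_dd = e^(−0.02)·[0.3860·49.8906 + 0.6140·103.0469] = 80.8943
Node u (S = 195.8): V_u = e^(−0.02)·[0.3860·0.0000 + 0.6140·30.0262] = 18.0710
Node d (S = 101.2): V_d = e^(−0.02)·[0.3860·30.0262 + 0.6140·80.8943] = 60.0461
Node 0 (S = 135): V_0 = e^(−0.02)·[0.3860·18.0710 + 0.6140·60.0461] = 42.9754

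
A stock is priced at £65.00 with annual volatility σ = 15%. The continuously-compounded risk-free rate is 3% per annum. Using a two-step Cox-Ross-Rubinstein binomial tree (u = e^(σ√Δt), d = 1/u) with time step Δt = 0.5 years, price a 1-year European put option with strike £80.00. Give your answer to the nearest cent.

CRR parameters: u = e^(σ√Δt) = e^(0.15·√0.5) = 1.1119, d = 1/u = 0.8994
Per-period rate: rΔt = 0.03·0.5 = 0.015, so R = e^0.015 = 1.0151
Risk-neutral probability p = (e^0.015 − 0.8994)/(1.1119 − 0.8994) = 0.1157/0.2125 = 0.5446
Terminal stock prices: S_uu = 80.36, S_ud = 65, S_dd = 52.58
Terminal payoffs (K − S): max(-0.3602, 0) = 0, max(15, 0) = 15, max(27.42, 0) = 27.42
Node u (S = 72.27): V_u = e^(−0.015)·[0.5446·0.0000 + 0.4554·15.0000] = 6.7290
Node d (S = 58.46): V_d = e^(−0.015)·[0.5446·15.0000 + 0.4554·27.4242] = 20.3502
Node 0 (S = 65): V_0 = e^(−0.015)·[0.5446·6.7290 + 0.4554·20.3502] = 12.7393

£12.74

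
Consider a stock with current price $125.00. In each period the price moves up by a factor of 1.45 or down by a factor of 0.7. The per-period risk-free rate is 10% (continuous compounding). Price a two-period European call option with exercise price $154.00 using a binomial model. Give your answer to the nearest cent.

$26.00

Risk-neutral probability p = (e^0.1 − 0.7)/(1.45 − 0.7) = 0.4052/0.7500 = 0.5402
Terminal stock prices: S_uu = 262.8, S_ud = 126.9, S_dd = 61.25
Terminal payoffs (S − K): max(108.8, 0) = 108.8, max(-27.13, 0) = 0, max(-92.75, 0) = 0
Node u (S = 181.2): V_u = e^(−0.1)·[0.5402·108.8125 + 0.4598·0.0000] = 53.1896
Node d (S = 87.5): V_d = e^(−0.1)·[0.5402·0.0000 + 0.4598·0.0000] = 0.0000
Node 0 (S = 125): V_0 = e^(−0.1)·[0.5402·53.1896 + 0.4598·0.0000] = 26.0000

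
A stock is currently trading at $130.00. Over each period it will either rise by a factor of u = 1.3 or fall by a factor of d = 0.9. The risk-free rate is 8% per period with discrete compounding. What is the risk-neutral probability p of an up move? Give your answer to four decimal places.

p = 0.4500

Risk-neutral probability p = (1 + 0.08 − 0.9)/(1.3 − 0.9) = 0.1800/0.4000 = 0.4500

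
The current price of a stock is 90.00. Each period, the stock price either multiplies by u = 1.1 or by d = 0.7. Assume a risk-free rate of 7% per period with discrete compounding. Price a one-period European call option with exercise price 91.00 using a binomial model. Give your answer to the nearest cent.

6.92

Risk-neutral probability p = (1 + 0.07 − 0.7)/(1.1 − 0.7) = 0.3700/0.4000 = 0.9250
Terminal stock prices: S_u = 99, S_d = 63
Terminal payoffs (S − K): max(8, 0) = 8, max(-28, 0) = 0
Node 0 (S = 90): V_0 = 1/1.07·[0.9250·8.0000 + 0.0750·0.0000] = 6.9159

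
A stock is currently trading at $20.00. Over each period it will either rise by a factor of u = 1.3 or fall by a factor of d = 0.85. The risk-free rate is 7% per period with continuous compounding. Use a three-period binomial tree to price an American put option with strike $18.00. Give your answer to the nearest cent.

$0.79

Risk-neutral probability p = (e^0.07 − 0.85)/(1.3 − 0.85) = 0.2225/0.4500 = 0.4945
Terminal stock prices: S_uuu = 43.94, S_uud = 28.73, S_udd = 18.78, S_ddd = 12.28
Terminal payoffs (K − S): max(-25.94, 0) = 0, max(-10.73, 0) = 0, max(-0.785, 0) = 0, max(5.718, 0) = 5.718
Node uu (S = 33.8): continuation = e^(−0.07)·[0.4945·0.0000 + 0.5055·0.0000] = 0.0000; exercise value = 0.0000 ≤ continuation, so V_uu = 0.0000
Node ud (S = 22.1): continuation = e^(−0.07)·[0.4945·0.0000 + 0.5055·0.0000] = 0.0000; exercise value = 0.0000 ≤ continuation, so V_ud = 0.0000
Node dd (S = 14.45): continuation = e^(−0.07)·[0.4945·0.0000 + 0.5055·5.7175] = 2.6950; exercise value = 3.5500 > continuation, so V_dd = 3.5500 (exercise)
Node u (S = 26): continuation = e^(−0.07)·[0.4945·0.0000 + 0.5055·0.0000] = 0.0000; exercise value = 0.0000 ≤ continuation, so V_u = 0.0000
Node d (S = 17): continuation = e^(−0.07)·[0.4945·0.0000 + 0.5055·3.5500] = 1.6733; exercise value = 1.0000 ≤ continuation, so V_d = 1.6733
Node 0 (S = 20): continuation = e^(−0.07)·[0.4945·0.0000 + 0.5055·1.6733] = 0.7887; exercise value = 0.0000 ≤ continuation, so V_0 = 0.7887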